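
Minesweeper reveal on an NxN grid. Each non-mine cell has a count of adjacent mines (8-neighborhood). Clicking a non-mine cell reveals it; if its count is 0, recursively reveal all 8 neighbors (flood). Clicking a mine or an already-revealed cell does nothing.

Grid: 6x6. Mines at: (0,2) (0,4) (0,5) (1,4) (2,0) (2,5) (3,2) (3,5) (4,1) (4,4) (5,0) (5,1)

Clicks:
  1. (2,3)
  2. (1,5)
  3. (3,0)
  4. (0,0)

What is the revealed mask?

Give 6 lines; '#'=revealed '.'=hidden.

Click 1 (2,3) count=2: revealed 1 new [(2,3)] -> total=1
Click 2 (1,5) count=4: revealed 1 new [(1,5)] -> total=2
Click 3 (3,0) count=2: revealed 1 new [(3,0)] -> total=3
Click 4 (0,0) count=0: revealed 4 new [(0,0) (0,1) (1,0) (1,1)] -> total=7

Answer: ##....
##...#
...#..
#.....
......
......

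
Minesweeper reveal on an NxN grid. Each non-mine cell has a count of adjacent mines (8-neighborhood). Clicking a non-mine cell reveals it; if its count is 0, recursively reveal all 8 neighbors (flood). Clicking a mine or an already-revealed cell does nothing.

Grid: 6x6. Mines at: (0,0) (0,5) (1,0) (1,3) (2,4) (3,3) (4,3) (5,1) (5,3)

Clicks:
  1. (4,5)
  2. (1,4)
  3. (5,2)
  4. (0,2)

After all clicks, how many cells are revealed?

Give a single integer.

Answer: 9

Derivation:
Click 1 (4,5) count=0: revealed 6 new [(3,4) (3,5) (4,4) (4,5) (5,4) (5,5)] -> total=6
Click 2 (1,4) count=3: revealed 1 new [(1,4)] -> total=7
Click 3 (5,2) count=3: revealed 1 new [(5,2)] -> total=8
Click 4 (0,2) count=1: revealed 1 new [(0,2)] -> total=9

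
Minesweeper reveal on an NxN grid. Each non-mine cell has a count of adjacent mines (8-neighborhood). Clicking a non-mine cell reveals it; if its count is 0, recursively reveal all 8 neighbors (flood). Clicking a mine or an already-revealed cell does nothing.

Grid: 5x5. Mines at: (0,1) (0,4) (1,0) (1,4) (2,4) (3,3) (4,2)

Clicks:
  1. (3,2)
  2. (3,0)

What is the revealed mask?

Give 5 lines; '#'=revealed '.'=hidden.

Click 1 (3,2) count=2: revealed 1 new [(3,2)] -> total=1
Click 2 (3,0) count=0: revealed 6 new [(2,0) (2,1) (3,0) (3,1) (4,0) (4,1)] -> total=7

Answer: .....
.....
##...
###..
##...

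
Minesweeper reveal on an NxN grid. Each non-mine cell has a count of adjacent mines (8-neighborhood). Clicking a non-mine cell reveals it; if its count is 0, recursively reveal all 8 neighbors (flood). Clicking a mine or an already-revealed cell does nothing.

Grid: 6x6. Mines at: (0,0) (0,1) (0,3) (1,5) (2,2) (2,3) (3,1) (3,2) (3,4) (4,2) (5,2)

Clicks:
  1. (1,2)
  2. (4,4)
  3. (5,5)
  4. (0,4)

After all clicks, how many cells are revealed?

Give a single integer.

Click 1 (1,2) count=4: revealed 1 new [(1,2)] -> total=1
Click 2 (4,4) count=1: revealed 1 new [(4,4)] -> total=2
Click 3 (5,5) count=0: revealed 5 new [(4,3) (4,5) (5,3) (5,4) (5,5)] -> total=7
Click 4 (0,4) count=2: revealed 1 new [(0,4)] -> total=8

Answer: 8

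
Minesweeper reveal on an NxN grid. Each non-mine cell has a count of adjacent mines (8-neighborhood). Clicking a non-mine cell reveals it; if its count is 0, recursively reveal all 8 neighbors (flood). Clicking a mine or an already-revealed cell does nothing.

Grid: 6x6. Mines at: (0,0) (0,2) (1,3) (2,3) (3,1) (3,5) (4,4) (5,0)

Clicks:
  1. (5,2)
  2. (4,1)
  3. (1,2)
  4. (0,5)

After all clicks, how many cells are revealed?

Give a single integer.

Click 1 (5,2) count=0: revealed 6 new [(4,1) (4,2) (4,3) (5,1) (5,2) (5,3)] -> total=6
Click 2 (4,1) count=2: revealed 0 new [(none)] -> total=6
Click 3 (1,2) count=3: revealed 1 new [(1,2)] -> total=7
Click 4 (0,5) count=0: revealed 6 new [(0,4) (0,5) (1,4) (1,5) (2,4) (2,5)] -> total=13

Answer: 13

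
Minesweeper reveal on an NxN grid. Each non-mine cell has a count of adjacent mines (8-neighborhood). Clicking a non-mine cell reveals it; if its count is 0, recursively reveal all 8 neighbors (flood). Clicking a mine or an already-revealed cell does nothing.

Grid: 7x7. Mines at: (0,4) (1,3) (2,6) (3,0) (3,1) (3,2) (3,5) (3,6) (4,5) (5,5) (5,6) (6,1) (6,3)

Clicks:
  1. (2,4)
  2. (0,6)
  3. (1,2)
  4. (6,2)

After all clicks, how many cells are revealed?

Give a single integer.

Answer: 7

Derivation:
Click 1 (2,4) count=2: revealed 1 new [(2,4)] -> total=1
Click 2 (0,6) count=0: revealed 4 new [(0,5) (0,6) (1,5) (1,6)] -> total=5
Click 3 (1,2) count=1: revealed 1 new [(1,2)] -> total=6
Click 4 (6,2) count=2: revealed 1 new [(6,2)] -> total=7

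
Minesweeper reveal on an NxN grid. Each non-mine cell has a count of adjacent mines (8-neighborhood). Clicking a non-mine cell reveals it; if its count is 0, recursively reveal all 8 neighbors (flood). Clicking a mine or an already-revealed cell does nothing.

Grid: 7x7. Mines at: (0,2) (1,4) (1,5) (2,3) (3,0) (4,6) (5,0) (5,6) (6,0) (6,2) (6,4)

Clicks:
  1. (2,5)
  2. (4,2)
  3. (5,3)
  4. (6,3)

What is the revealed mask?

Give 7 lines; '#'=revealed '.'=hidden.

Click 1 (2,5) count=2: revealed 1 new [(2,5)] -> total=1
Click 2 (4,2) count=0: revealed 15 new [(3,1) (3,2) (3,3) (3,4) (3,5) (4,1) (4,2) (4,3) (4,4) (4,5) (5,1) (5,2) (5,3) (5,4) (5,5)] -> total=16
Click 3 (5,3) count=2: revealed 0 new [(none)] -> total=16
Click 4 (6,3) count=2: revealed 1 new [(6,3)] -> total=17

Answer: .......
.......
.....#.
.#####.
.#####.
.#####.
...#...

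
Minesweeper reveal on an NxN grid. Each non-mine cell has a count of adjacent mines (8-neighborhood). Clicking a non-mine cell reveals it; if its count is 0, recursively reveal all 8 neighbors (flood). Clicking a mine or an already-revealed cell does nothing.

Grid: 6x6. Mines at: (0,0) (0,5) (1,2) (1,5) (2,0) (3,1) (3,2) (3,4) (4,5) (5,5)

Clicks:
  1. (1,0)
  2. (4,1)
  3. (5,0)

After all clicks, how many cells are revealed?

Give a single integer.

Answer: 11

Derivation:
Click 1 (1,0) count=2: revealed 1 new [(1,0)] -> total=1
Click 2 (4,1) count=2: revealed 1 new [(4,1)] -> total=2
Click 3 (5,0) count=0: revealed 9 new [(4,0) (4,2) (4,3) (4,4) (5,0) (5,1) (5,2) (5,3) (5,4)] -> total=11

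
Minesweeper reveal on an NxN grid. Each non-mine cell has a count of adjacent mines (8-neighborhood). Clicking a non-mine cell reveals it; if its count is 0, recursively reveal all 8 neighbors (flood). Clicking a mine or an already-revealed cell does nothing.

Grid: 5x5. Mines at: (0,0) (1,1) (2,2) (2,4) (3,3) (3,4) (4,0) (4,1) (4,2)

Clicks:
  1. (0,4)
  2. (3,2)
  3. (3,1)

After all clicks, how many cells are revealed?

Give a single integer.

Click 1 (0,4) count=0: revealed 6 new [(0,2) (0,3) (0,4) (1,2) (1,3) (1,4)] -> total=6
Click 2 (3,2) count=4: revealed 1 new [(3,2)] -> total=7
Click 3 (3,1) count=4: revealed 1 new [(3,1)] -> total=8

Answer: 8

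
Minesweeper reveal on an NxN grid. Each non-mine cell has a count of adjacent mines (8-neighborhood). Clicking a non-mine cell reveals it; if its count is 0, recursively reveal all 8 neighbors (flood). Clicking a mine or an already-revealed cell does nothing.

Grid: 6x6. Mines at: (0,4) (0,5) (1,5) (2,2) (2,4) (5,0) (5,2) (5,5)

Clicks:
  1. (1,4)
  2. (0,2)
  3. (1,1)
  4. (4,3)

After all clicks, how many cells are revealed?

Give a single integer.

Answer: 16

Derivation:
Click 1 (1,4) count=4: revealed 1 new [(1,4)] -> total=1
Click 2 (0,2) count=0: revealed 14 new [(0,0) (0,1) (0,2) (0,3) (1,0) (1,1) (1,2) (1,3) (2,0) (2,1) (3,0) (3,1) (4,0) (4,1)] -> total=15
Click 3 (1,1) count=1: revealed 0 new [(none)] -> total=15
Click 4 (4,3) count=1: revealed 1 new [(4,3)] -> total=16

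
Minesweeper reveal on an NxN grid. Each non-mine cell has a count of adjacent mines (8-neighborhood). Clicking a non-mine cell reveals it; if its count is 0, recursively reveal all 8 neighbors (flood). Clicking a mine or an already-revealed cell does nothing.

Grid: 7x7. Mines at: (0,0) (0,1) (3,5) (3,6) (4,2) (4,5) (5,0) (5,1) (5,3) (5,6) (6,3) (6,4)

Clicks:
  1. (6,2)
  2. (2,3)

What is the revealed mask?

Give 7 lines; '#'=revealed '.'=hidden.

Answer: ..#####
#######
#######
#####..
##.....
.......
..#....

Derivation:
Click 1 (6,2) count=3: revealed 1 new [(6,2)] -> total=1
Click 2 (2,3) count=0: revealed 26 new [(0,2) (0,3) (0,4) (0,5) (0,6) (1,0) (1,1) (1,2) (1,3) (1,4) (1,5) (1,6) (2,0) (2,1) (2,2) (2,3) (2,4) (2,5) (2,6) (3,0) (3,1) (3,2) (3,3) (3,4) (4,0) (4,1)] -> total=27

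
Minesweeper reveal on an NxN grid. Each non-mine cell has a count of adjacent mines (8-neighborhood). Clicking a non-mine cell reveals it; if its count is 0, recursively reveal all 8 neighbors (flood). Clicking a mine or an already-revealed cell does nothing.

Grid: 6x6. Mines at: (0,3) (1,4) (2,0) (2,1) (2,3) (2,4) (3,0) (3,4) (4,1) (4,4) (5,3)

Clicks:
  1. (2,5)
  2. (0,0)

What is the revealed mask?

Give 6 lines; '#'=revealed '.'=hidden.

Click 1 (2,5) count=3: revealed 1 new [(2,5)] -> total=1
Click 2 (0,0) count=0: revealed 6 new [(0,0) (0,1) (0,2) (1,0) (1,1) (1,2)] -> total=7

Answer: ###...
###...
.....#
......
......
......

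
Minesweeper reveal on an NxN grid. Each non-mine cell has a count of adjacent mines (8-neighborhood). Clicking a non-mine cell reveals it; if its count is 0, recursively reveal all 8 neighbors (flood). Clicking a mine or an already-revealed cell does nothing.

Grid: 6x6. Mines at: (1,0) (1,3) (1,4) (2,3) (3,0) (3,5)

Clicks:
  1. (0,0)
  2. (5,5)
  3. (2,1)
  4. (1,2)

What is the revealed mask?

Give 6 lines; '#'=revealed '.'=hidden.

Answer: #.....
..#...
.#....
.####.
######
######

Derivation:
Click 1 (0,0) count=1: revealed 1 new [(0,0)] -> total=1
Click 2 (5,5) count=0: revealed 16 new [(3,1) (3,2) (3,3) (3,4) (4,0) (4,1) (4,2) (4,3) (4,4) (4,5) (5,0) (5,1) (5,2) (5,3) (5,4) (5,5)] -> total=17
Click 3 (2,1) count=2: revealed 1 new [(2,1)] -> total=18
Click 4 (1,2) count=2: revealed 1 new [(1,2)] -> total=19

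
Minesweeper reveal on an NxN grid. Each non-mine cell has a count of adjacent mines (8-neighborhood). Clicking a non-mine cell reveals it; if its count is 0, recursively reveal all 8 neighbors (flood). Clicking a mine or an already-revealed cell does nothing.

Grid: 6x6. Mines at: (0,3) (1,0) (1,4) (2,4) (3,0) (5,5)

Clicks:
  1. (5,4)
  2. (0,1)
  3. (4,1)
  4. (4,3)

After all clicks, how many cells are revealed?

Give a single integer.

Answer: 21

Derivation:
Click 1 (5,4) count=1: revealed 1 new [(5,4)] -> total=1
Click 2 (0,1) count=1: revealed 1 new [(0,1)] -> total=2
Click 3 (4,1) count=1: revealed 1 new [(4,1)] -> total=3
Click 4 (4,3) count=0: revealed 18 new [(1,1) (1,2) (1,3) (2,1) (2,2) (2,3) (3,1) (3,2) (3,3) (3,4) (4,0) (4,2) (4,3) (4,4) (5,0) (5,1) (5,2) (5,3)] -> total=21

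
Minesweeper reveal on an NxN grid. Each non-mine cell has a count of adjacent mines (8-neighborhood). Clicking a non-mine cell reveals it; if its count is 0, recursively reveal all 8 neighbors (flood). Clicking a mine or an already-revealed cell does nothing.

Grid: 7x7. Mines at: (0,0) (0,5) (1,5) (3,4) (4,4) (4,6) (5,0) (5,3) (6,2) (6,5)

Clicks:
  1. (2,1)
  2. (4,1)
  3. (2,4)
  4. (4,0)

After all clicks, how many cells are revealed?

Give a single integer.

Answer: 22

Derivation:
Click 1 (2,1) count=0: revealed 22 new [(0,1) (0,2) (0,3) (0,4) (1,0) (1,1) (1,2) (1,3) (1,4) (2,0) (2,1) (2,2) (2,3) (2,4) (3,0) (3,1) (3,2) (3,3) (4,0) (4,1) (4,2) (4,3)] -> total=22
Click 2 (4,1) count=1: revealed 0 new [(none)] -> total=22
Click 3 (2,4) count=2: revealed 0 new [(none)] -> total=22
Click 4 (4,0) count=1: revealed 0 new [(none)] -> total=22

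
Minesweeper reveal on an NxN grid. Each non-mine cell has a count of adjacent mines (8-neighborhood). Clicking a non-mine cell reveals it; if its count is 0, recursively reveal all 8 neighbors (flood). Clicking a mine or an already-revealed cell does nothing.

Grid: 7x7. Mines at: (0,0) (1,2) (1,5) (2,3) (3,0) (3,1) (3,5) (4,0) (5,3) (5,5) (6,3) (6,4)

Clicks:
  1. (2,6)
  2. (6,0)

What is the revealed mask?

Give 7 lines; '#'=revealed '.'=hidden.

Click 1 (2,6) count=2: revealed 1 new [(2,6)] -> total=1
Click 2 (6,0) count=0: revealed 6 new [(5,0) (5,1) (5,2) (6,0) (6,1) (6,2)] -> total=7

Answer: .......
.......
......#
.......
.......
###....
###....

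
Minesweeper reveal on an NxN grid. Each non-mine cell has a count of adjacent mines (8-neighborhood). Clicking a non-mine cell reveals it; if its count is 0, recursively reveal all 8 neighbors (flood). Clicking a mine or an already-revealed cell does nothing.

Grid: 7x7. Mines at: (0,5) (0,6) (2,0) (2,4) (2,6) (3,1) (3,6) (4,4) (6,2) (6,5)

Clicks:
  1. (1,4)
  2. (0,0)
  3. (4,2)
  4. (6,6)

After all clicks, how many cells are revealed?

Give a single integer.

Answer: 15

Derivation:
Click 1 (1,4) count=2: revealed 1 new [(1,4)] -> total=1
Click 2 (0,0) count=0: revealed 12 new [(0,0) (0,1) (0,2) (0,3) (0,4) (1,0) (1,1) (1,2) (1,3) (2,1) (2,2) (2,3)] -> total=13
Click 3 (4,2) count=1: revealed 1 new [(4,2)] -> total=14
Click 4 (6,6) count=1: revealed 1 new [(6,6)] -> total=15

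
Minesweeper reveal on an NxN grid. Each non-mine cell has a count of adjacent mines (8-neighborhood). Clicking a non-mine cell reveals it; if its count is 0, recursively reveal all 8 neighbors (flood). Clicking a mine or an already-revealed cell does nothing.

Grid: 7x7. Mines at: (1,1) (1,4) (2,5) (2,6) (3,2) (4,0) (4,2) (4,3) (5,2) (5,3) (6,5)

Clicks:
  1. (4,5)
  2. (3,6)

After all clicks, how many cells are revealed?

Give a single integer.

Answer: 9

Derivation:
Click 1 (4,5) count=0: revealed 9 new [(3,4) (3,5) (3,6) (4,4) (4,5) (4,6) (5,4) (5,5) (5,6)] -> total=9
Click 2 (3,6) count=2: revealed 0 new [(none)] -> total=9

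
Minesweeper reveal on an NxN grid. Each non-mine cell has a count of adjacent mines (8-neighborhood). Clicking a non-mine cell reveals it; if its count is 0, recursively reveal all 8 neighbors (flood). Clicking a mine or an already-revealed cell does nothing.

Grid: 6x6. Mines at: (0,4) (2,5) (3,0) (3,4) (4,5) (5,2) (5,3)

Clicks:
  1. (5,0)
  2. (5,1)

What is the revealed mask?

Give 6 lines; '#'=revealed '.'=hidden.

Answer: ......
......
......
......
##....
##....

Derivation:
Click 1 (5,0) count=0: revealed 4 new [(4,0) (4,1) (5,0) (5,1)] -> total=4
Click 2 (5,1) count=1: revealed 0 new [(none)] -> total=4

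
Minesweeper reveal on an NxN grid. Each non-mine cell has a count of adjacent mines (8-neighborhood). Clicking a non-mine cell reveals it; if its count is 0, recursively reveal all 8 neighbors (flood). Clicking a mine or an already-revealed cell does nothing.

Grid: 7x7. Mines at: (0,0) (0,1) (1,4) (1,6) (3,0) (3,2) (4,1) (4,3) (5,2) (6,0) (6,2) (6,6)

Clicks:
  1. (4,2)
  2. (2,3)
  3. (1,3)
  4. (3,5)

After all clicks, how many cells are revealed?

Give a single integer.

Click 1 (4,2) count=4: revealed 1 new [(4,2)] -> total=1
Click 2 (2,3) count=2: revealed 1 new [(2,3)] -> total=2
Click 3 (1,3) count=1: revealed 1 new [(1,3)] -> total=3
Click 4 (3,5) count=0: revealed 12 new [(2,4) (2,5) (2,6) (3,4) (3,5) (3,6) (4,4) (4,5) (4,6) (5,4) (5,5) (5,6)] -> total=15

Answer: 15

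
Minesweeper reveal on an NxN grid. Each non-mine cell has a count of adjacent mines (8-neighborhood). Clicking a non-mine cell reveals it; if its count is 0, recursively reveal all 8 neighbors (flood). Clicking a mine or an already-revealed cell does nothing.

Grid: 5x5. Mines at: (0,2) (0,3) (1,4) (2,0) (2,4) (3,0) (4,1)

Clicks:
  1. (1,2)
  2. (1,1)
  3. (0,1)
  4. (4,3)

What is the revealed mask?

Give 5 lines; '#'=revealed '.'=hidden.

Click 1 (1,2) count=2: revealed 1 new [(1,2)] -> total=1
Click 2 (1,1) count=2: revealed 1 new [(1,1)] -> total=2
Click 3 (0,1) count=1: revealed 1 new [(0,1)] -> total=3
Click 4 (4,3) count=0: revealed 6 new [(3,2) (3,3) (3,4) (4,2) (4,3) (4,4)] -> total=9

Answer: .#...
.##..
.....
..###
..###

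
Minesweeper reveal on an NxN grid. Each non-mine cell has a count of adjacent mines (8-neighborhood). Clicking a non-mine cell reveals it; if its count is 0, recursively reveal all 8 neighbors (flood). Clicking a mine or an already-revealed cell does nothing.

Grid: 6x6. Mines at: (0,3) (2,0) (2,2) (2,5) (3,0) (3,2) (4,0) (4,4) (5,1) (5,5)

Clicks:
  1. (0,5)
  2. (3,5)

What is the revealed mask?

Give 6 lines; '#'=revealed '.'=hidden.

Click 1 (0,5) count=0: revealed 4 new [(0,4) (0,5) (1,4) (1,5)] -> total=4
Click 2 (3,5) count=2: revealed 1 new [(3,5)] -> total=5

Answer: ....##
....##
......
.....#
......
......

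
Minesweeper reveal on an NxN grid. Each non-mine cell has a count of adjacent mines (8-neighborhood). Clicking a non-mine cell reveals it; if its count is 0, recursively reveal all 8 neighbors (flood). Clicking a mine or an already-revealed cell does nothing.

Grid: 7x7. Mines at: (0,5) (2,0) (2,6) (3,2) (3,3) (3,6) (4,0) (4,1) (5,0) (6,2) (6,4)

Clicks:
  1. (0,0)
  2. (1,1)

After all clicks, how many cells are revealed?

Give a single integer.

Answer: 14

Derivation:
Click 1 (0,0) count=0: revealed 14 new [(0,0) (0,1) (0,2) (0,3) (0,4) (1,0) (1,1) (1,2) (1,3) (1,4) (2,1) (2,2) (2,3) (2,4)] -> total=14
Click 2 (1,1) count=1: revealed 0 new [(none)] -> total=14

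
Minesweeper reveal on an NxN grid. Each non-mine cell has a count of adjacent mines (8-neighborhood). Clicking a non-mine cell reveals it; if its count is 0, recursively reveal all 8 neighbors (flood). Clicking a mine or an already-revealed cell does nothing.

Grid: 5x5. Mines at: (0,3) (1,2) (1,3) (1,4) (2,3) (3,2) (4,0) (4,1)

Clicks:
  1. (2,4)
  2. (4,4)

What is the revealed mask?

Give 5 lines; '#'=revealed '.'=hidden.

Click 1 (2,4) count=3: revealed 1 new [(2,4)] -> total=1
Click 2 (4,4) count=0: revealed 4 new [(3,3) (3,4) (4,3) (4,4)] -> total=5

Answer: .....
.....
....#
...##
...##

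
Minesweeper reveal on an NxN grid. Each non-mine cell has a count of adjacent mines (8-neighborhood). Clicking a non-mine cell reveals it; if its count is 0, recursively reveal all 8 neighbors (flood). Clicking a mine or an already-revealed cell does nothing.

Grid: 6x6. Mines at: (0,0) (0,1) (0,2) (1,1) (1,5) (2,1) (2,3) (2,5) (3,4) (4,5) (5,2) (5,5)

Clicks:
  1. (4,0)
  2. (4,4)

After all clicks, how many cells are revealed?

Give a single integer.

Click 1 (4,0) count=0: revealed 6 new [(3,0) (3,1) (4,0) (4,1) (5,0) (5,1)] -> total=6
Click 2 (4,4) count=3: revealed 1 new [(4,4)] -> total=7

Answer: 7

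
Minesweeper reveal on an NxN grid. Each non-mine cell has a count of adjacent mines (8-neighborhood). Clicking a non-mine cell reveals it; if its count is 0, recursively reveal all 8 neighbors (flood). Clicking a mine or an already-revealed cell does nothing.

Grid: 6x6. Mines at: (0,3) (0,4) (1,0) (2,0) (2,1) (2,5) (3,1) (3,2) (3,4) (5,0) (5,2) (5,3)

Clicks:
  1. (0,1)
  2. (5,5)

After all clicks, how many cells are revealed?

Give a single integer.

Click 1 (0,1) count=1: revealed 1 new [(0,1)] -> total=1
Click 2 (5,5) count=0: revealed 4 new [(4,4) (4,5) (5,4) (5,5)] -> total=5

Answer: 5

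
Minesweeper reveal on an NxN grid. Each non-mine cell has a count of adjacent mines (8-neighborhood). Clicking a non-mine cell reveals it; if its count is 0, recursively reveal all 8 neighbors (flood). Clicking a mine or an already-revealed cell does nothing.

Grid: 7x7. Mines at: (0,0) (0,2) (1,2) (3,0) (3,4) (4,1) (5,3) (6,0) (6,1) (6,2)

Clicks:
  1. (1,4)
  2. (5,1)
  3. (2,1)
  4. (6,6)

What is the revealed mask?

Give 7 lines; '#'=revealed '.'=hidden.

Click 1 (1,4) count=0: revealed 23 new [(0,3) (0,4) (0,5) (0,6) (1,3) (1,4) (1,5) (1,6) (2,3) (2,4) (2,5) (2,6) (3,5) (3,6) (4,4) (4,5) (4,6) (5,4) (5,5) (5,6) (6,4) (6,5) (6,6)] -> total=23
Click 2 (5,1) count=4: revealed 1 new [(5,1)] -> total=24
Click 3 (2,1) count=2: revealed 1 new [(2,1)] -> total=25
Click 4 (6,6) count=0: revealed 0 new [(none)] -> total=25

Answer: ...####
...####
.#.####
.....##
....###
.#..###
....###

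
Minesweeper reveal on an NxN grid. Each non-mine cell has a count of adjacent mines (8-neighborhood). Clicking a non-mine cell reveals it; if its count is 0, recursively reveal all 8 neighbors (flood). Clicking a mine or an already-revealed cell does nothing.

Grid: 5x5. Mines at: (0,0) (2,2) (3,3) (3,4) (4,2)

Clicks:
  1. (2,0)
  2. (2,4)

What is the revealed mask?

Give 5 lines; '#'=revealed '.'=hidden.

Click 1 (2,0) count=0: revealed 8 new [(1,0) (1,1) (2,0) (2,1) (3,0) (3,1) (4,0) (4,1)] -> total=8
Click 2 (2,4) count=2: revealed 1 new [(2,4)] -> total=9

Answer: .....
##...
##..#
##...
##...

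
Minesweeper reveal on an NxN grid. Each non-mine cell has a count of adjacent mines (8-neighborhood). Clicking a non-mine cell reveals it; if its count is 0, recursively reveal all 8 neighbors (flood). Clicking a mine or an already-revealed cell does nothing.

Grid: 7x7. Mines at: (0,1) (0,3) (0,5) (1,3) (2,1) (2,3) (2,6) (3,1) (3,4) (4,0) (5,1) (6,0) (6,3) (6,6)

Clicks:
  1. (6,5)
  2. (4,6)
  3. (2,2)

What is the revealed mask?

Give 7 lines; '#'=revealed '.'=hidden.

Click 1 (6,5) count=1: revealed 1 new [(6,5)] -> total=1
Click 2 (4,6) count=0: revealed 6 new [(3,5) (3,6) (4,5) (4,6) (5,5) (5,6)] -> total=7
Click 3 (2,2) count=4: revealed 1 new [(2,2)] -> total=8

Answer: .......
.......
..#....
.....##
.....##
.....##
.....#.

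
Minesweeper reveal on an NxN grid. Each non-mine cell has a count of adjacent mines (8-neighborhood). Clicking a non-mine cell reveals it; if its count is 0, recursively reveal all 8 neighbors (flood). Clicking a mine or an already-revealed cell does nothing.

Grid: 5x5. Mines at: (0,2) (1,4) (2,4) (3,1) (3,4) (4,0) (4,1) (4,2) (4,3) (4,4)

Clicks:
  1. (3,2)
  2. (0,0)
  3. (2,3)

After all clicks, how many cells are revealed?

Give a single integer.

Answer: 8

Derivation:
Click 1 (3,2) count=4: revealed 1 new [(3,2)] -> total=1
Click 2 (0,0) count=0: revealed 6 new [(0,0) (0,1) (1,0) (1,1) (2,0) (2,1)] -> total=7
Click 3 (2,3) count=3: revealed 1 new [(2,3)] -> total=8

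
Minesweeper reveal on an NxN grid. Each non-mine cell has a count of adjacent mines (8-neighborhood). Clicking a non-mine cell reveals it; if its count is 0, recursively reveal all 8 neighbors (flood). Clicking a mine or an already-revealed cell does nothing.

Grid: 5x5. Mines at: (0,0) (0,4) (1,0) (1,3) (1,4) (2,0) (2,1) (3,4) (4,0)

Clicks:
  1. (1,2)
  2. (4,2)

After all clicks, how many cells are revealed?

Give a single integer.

Click 1 (1,2) count=2: revealed 1 new [(1,2)] -> total=1
Click 2 (4,2) count=0: revealed 6 new [(3,1) (3,2) (3,3) (4,1) (4,2) (4,3)] -> total=7

Answer: 7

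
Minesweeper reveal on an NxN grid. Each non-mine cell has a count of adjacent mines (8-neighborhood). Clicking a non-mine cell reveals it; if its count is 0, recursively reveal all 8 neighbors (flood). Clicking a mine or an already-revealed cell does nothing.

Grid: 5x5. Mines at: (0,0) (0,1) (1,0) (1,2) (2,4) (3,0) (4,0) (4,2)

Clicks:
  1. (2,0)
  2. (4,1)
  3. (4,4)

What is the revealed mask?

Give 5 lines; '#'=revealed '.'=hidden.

Click 1 (2,0) count=2: revealed 1 new [(2,0)] -> total=1
Click 2 (4,1) count=3: revealed 1 new [(4,1)] -> total=2
Click 3 (4,4) count=0: revealed 4 new [(3,3) (3,4) (4,3) (4,4)] -> total=6

Answer: .....
.....
#....
...##
.#.##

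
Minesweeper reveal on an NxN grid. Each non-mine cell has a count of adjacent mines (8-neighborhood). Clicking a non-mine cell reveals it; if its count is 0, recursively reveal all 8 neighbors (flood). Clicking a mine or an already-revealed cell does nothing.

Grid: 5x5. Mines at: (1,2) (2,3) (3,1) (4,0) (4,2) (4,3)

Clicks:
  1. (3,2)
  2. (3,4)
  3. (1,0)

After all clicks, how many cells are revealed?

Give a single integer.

Answer: 8

Derivation:
Click 1 (3,2) count=4: revealed 1 new [(3,2)] -> total=1
Click 2 (3,4) count=2: revealed 1 new [(3,4)] -> total=2
Click 3 (1,0) count=0: revealed 6 new [(0,0) (0,1) (1,0) (1,1) (2,0) (2,1)] -> total=8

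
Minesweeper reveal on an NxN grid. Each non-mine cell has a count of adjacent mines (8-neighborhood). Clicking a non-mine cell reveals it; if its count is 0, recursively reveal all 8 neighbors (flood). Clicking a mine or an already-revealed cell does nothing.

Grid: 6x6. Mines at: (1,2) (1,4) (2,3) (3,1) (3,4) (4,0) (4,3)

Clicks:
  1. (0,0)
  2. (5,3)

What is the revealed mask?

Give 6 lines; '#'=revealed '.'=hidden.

Click 1 (0,0) count=0: revealed 6 new [(0,0) (0,1) (1,0) (1,1) (2,0) (2,1)] -> total=6
Click 2 (5,3) count=1: revealed 1 new [(5,3)] -> total=7

Answer: ##....
##....
##....
......
......
...#..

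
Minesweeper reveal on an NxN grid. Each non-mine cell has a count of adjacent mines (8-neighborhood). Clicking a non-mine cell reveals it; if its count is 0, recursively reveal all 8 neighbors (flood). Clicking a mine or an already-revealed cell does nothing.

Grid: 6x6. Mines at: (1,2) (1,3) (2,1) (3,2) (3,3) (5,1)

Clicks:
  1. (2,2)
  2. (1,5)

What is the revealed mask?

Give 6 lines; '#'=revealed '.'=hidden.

Answer: ....##
....##
..#.##
....##
..####
..####

Derivation:
Click 1 (2,2) count=5: revealed 1 new [(2,2)] -> total=1
Click 2 (1,5) count=0: revealed 16 new [(0,4) (0,5) (1,4) (1,5) (2,4) (2,5) (3,4) (3,5) (4,2) (4,3) (4,4) (4,5) (5,2) (5,3) (5,4) (5,5)] -> total=17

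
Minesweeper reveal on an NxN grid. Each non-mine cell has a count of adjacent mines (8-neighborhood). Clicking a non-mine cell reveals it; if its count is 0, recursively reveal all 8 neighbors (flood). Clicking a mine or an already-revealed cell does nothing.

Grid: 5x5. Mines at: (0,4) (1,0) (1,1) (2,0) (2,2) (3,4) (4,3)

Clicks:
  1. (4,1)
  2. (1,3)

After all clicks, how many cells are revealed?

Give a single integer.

Click 1 (4,1) count=0: revealed 6 new [(3,0) (3,1) (3,2) (4,0) (4,1) (4,2)] -> total=6
Click 2 (1,3) count=2: revealed 1 new [(1,3)] -> total=7

Answer: 7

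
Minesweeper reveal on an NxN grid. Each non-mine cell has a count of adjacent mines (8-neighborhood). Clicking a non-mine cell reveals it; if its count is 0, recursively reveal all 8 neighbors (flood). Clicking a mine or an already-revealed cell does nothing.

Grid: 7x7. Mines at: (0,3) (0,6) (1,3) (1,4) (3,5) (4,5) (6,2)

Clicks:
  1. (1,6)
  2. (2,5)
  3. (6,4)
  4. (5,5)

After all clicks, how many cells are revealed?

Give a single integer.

Answer: 10

Derivation:
Click 1 (1,6) count=1: revealed 1 new [(1,6)] -> total=1
Click 2 (2,5) count=2: revealed 1 new [(2,5)] -> total=2
Click 3 (6,4) count=0: revealed 8 new [(5,3) (5,4) (5,5) (5,6) (6,3) (6,4) (6,5) (6,6)] -> total=10
Click 4 (5,5) count=1: revealed 0 new [(none)] -> total=10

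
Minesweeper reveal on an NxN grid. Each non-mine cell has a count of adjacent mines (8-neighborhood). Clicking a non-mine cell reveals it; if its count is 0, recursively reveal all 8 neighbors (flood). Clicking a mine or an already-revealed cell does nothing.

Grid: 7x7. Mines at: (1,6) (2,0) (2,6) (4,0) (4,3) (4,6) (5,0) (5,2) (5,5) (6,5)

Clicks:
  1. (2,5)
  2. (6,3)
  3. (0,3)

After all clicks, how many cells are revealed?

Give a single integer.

Click 1 (2,5) count=2: revealed 1 new [(2,5)] -> total=1
Click 2 (6,3) count=1: revealed 1 new [(6,3)] -> total=2
Click 3 (0,3) count=0: revealed 21 new [(0,0) (0,1) (0,2) (0,3) (0,4) (0,5) (1,0) (1,1) (1,2) (1,3) (1,4) (1,5) (2,1) (2,2) (2,3) (2,4) (3,1) (3,2) (3,3) (3,4) (3,5)] -> total=23

Answer: 23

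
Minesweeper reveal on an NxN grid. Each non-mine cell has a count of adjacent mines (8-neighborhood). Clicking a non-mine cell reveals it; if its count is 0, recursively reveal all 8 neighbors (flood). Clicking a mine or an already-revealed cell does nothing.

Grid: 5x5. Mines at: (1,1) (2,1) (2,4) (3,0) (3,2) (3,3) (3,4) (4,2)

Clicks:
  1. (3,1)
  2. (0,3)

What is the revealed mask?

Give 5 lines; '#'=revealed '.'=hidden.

Answer: ..###
..###
.....
.#...
.....

Derivation:
Click 1 (3,1) count=4: revealed 1 new [(3,1)] -> total=1
Click 2 (0,3) count=0: revealed 6 new [(0,2) (0,3) (0,4) (1,2) (1,3) (1,4)] -> total=7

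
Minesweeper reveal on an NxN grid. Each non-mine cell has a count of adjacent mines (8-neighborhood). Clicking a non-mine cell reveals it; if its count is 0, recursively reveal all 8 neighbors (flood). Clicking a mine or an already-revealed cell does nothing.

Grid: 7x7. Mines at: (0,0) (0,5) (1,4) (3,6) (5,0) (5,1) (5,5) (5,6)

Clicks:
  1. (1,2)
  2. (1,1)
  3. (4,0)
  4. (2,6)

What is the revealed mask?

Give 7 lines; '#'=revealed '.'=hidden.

Click 1 (1,2) count=0: revealed 31 new [(0,1) (0,2) (0,3) (1,0) (1,1) (1,2) (1,3) (2,0) (2,1) (2,2) (2,3) (2,4) (2,5) (3,0) (3,1) (3,2) (3,3) (3,4) (3,5) (4,0) (4,1) (4,2) (4,3) (4,4) (4,5) (5,2) (5,3) (5,4) (6,2) (6,3) (6,4)] -> total=31
Click 2 (1,1) count=1: revealed 0 new [(none)] -> total=31
Click 3 (4,0) count=2: revealed 0 new [(none)] -> total=31
Click 4 (2,6) count=1: revealed 1 new [(2,6)] -> total=32

Answer: .###...
####...
#######
######.
######.
..###..
..###..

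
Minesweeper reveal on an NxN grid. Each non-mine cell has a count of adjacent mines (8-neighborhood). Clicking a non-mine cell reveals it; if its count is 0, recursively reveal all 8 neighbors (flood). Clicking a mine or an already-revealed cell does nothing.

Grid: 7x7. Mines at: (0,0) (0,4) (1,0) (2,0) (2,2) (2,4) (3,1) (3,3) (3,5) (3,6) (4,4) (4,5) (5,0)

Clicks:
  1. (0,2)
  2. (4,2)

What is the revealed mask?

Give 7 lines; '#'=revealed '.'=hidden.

Answer: .###...
.###...
.......
.......
..#....
.......
.......

Derivation:
Click 1 (0,2) count=0: revealed 6 new [(0,1) (0,2) (0,3) (1,1) (1,2) (1,3)] -> total=6
Click 2 (4,2) count=2: revealed 1 new [(4,2)] -> total=7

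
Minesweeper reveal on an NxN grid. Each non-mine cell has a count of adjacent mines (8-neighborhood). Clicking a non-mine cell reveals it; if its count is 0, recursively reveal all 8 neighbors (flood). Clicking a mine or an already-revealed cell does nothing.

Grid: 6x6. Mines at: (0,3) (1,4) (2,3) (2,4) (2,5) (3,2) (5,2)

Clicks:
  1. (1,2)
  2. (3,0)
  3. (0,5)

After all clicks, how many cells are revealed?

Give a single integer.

Answer: 16

Derivation:
Click 1 (1,2) count=2: revealed 1 new [(1,2)] -> total=1
Click 2 (3,0) count=0: revealed 14 new [(0,0) (0,1) (0,2) (1,0) (1,1) (2,0) (2,1) (2,2) (3,0) (3,1) (4,0) (4,1) (5,0) (5,1)] -> total=15
Click 3 (0,5) count=1: revealed 1 new [(0,5)] -> total=16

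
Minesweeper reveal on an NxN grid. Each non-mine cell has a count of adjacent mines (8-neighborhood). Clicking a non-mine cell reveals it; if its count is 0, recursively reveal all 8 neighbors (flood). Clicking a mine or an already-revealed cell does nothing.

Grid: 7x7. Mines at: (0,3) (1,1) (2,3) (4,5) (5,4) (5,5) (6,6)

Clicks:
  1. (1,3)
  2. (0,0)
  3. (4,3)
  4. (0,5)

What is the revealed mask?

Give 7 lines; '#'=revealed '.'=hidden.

Answer: #...###
...####
....###
....###
...#...
.......
.......

Derivation:
Click 1 (1,3) count=2: revealed 1 new [(1,3)] -> total=1
Click 2 (0,0) count=1: revealed 1 new [(0,0)] -> total=2
Click 3 (4,3) count=1: revealed 1 new [(4,3)] -> total=3
Click 4 (0,5) count=0: revealed 12 new [(0,4) (0,5) (0,6) (1,4) (1,5) (1,6) (2,4) (2,5) (2,6) (3,4) (3,5) (3,6)] -> total=15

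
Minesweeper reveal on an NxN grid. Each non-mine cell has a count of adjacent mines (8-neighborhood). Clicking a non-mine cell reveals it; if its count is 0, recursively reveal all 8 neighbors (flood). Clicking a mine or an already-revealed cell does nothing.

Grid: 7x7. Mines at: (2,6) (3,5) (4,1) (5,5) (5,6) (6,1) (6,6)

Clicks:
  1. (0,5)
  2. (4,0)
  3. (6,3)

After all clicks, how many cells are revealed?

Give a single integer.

Answer: 35

Derivation:
Click 1 (0,5) count=0: revealed 34 new [(0,0) (0,1) (0,2) (0,3) (0,4) (0,5) (0,6) (1,0) (1,1) (1,2) (1,3) (1,4) (1,5) (1,6) (2,0) (2,1) (2,2) (2,3) (2,4) (2,5) (3,0) (3,1) (3,2) (3,3) (3,4) (4,2) (4,3) (4,4) (5,2) (5,3) (5,4) (6,2) (6,3) (6,4)] -> total=34
Click 2 (4,0) count=1: revealed 1 new [(4,0)] -> total=35
Click 3 (6,3) count=0: revealed 0 new [(none)] -> total=35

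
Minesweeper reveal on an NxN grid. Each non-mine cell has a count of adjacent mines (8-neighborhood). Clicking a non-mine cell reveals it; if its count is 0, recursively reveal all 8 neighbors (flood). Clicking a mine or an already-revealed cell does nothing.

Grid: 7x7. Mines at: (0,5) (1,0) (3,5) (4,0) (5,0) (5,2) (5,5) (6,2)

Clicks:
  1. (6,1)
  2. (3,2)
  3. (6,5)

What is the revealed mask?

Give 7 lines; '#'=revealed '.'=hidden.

Answer: .####..
.####..
.####..
.####..
.####..
.......
.#...#.

Derivation:
Click 1 (6,1) count=3: revealed 1 new [(6,1)] -> total=1
Click 2 (3,2) count=0: revealed 20 new [(0,1) (0,2) (0,3) (0,4) (1,1) (1,2) (1,3) (1,4) (2,1) (2,2) (2,3) (2,4) (3,1) (3,2) (3,3) (3,4) (4,1) (4,2) (4,3) (4,4)] -> total=21
Click 3 (6,5) count=1: revealed 1 new [(6,5)] -> total=22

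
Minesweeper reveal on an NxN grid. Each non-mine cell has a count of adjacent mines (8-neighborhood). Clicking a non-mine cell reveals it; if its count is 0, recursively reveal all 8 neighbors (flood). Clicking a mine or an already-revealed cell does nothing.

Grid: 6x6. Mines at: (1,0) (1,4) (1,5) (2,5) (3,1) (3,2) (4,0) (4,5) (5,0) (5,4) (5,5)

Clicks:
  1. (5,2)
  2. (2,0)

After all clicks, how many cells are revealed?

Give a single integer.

Answer: 7

Derivation:
Click 1 (5,2) count=0: revealed 6 new [(4,1) (4,2) (4,3) (5,1) (5,2) (5,3)] -> total=6
Click 2 (2,0) count=2: revealed 1 new [(2,0)] -> total=7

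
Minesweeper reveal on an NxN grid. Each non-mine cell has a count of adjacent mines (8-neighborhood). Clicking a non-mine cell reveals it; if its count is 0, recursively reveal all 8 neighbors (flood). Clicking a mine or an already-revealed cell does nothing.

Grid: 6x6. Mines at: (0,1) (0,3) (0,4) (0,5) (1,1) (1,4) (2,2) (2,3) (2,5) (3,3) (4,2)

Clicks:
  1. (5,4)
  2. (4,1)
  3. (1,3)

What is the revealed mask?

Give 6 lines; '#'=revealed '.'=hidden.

Click 1 (5,4) count=0: revealed 8 new [(3,4) (3,5) (4,3) (4,4) (4,5) (5,3) (5,4) (5,5)] -> total=8
Click 2 (4,1) count=1: revealed 1 new [(4,1)] -> total=9
Click 3 (1,3) count=5: revealed 1 new [(1,3)] -> total=10

Answer: ......
...#..
......
....##
.#.###
...###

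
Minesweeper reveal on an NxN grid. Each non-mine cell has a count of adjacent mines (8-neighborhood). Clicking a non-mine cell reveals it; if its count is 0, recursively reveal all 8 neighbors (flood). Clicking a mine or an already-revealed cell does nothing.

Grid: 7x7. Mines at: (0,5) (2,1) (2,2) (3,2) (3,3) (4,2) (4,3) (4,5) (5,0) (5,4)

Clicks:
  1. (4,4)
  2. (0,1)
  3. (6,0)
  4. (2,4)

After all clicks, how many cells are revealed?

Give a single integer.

Answer: 13

Derivation:
Click 1 (4,4) count=4: revealed 1 new [(4,4)] -> total=1
Click 2 (0,1) count=0: revealed 10 new [(0,0) (0,1) (0,2) (0,3) (0,4) (1,0) (1,1) (1,2) (1,3) (1,4)] -> total=11
Click 3 (6,0) count=1: revealed 1 new [(6,0)] -> total=12
Click 4 (2,4) count=1: revealed 1 new [(2,4)] -> total=13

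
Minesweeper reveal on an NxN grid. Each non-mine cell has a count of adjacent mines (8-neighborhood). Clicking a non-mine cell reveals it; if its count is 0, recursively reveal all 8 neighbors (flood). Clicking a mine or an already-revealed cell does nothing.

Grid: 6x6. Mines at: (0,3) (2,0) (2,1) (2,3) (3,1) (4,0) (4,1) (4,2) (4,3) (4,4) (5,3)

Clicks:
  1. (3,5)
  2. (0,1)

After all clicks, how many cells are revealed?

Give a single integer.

Answer: 7

Derivation:
Click 1 (3,5) count=1: revealed 1 new [(3,5)] -> total=1
Click 2 (0,1) count=0: revealed 6 new [(0,0) (0,1) (0,2) (1,0) (1,1) (1,2)] -> total=7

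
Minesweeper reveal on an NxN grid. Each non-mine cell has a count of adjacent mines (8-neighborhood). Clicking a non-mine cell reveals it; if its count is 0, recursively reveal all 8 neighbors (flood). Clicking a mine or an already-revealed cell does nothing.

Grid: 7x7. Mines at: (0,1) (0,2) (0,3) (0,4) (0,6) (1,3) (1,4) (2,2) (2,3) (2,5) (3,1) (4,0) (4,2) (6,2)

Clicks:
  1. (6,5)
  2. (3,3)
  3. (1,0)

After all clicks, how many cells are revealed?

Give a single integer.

Click 1 (6,5) count=0: revealed 16 new [(3,3) (3,4) (3,5) (3,6) (4,3) (4,4) (4,5) (4,6) (5,3) (5,4) (5,5) (5,6) (6,3) (6,4) (6,5) (6,6)] -> total=16
Click 2 (3,3) count=3: revealed 0 new [(none)] -> total=16
Click 3 (1,0) count=1: revealed 1 new [(1,0)] -> total=17

Answer: 17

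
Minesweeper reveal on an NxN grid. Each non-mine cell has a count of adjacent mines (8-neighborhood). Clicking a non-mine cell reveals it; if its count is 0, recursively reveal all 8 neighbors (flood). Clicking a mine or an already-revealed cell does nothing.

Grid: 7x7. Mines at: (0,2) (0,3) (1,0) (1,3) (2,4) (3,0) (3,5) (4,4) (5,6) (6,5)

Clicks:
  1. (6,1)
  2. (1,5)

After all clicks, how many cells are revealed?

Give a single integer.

Click 1 (6,1) count=0: revealed 20 new [(2,1) (2,2) (2,3) (3,1) (3,2) (3,3) (4,0) (4,1) (4,2) (4,3) (5,0) (5,1) (5,2) (5,3) (5,4) (6,0) (6,1) (6,2) (6,3) (6,4)] -> total=20
Click 2 (1,5) count=1: revealed 1 new [(1,5)] -> total=21

Answer: 21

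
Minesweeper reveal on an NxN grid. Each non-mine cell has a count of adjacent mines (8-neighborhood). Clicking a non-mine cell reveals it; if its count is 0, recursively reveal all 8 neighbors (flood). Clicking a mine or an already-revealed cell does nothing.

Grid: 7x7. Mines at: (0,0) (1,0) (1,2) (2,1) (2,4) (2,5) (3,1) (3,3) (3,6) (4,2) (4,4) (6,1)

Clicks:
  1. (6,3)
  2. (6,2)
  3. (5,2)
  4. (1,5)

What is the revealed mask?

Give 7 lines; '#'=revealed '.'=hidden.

Click 1 (6,3) count=0: revealed 12 new [(4,5) (4,6) (5,2) (5,3) (5,4) (5,5) (5,6) (6,2) (6,3) (6,4) (6,5) (6,6)] -> total=12
Click 2 (6,2) count=1: revealed 0 new [(none)] -> total=12
Click 3 (5,2) count=2: revealed 0 new [(none)] -> total=12
Click 4 (1,5) count=2: revealed 1 new [(1,5)] -> total=13

Answer: .......
.....#.
.......
.......
.....##
..#####
..#####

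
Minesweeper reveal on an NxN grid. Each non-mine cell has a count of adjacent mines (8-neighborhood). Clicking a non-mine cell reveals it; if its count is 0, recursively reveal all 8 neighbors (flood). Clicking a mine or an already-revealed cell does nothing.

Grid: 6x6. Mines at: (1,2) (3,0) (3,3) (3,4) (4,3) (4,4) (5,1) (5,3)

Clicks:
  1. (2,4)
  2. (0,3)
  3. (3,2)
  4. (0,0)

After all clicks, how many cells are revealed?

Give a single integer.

Click 1 (2,4) count=2: revealed 1 new [(2,4)] -> total=1
Click 2 (0,3) count=1: revealed 1 new [(0,3)] -> total=2
Click 3 (3,2) count=2: revealed 1 new [(3,2)] -> total=3
Click 4 (0,0) count=0: revealed 6 new [(0,0) (0,1) (1,0) (1,1) (2,0) (2,1)] -> total=9

Answer: 9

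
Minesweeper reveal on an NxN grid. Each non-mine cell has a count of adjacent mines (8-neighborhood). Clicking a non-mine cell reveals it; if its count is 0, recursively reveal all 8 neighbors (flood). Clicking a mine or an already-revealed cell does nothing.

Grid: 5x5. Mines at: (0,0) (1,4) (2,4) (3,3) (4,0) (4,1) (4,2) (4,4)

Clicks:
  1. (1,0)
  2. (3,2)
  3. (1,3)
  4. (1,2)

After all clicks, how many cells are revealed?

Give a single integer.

Click 1 (1,0) count=1: revealed 1 new [(1,0)] -> total=1
Click 2 (3,2) count=3: revealed 1 new [(3,2)] -> total=2
Click 3 (1,3) count=2: revealed 1 new [(1,3)] -> total=3
Click 4 (1,2) count=0: revealed 11 new [(0,1) (0,2) (0,3) (1,1) (1,2) (2,0) (2,1) (2,2) (2,3) (3,0) (3,1)] -> total=14

Answer: 14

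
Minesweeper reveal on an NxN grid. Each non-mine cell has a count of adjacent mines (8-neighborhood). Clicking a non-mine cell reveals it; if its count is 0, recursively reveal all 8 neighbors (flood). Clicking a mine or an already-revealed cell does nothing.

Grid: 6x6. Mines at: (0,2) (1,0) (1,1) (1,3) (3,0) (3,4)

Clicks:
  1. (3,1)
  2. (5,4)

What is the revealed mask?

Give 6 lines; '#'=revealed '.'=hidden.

Click 1 (3,1) count=1: revealed 1 new [(3,1)] -> total=1
Click 2 (5,4) count=0: revealed 17 new [(2,1) (2,2) (2,3) (3,2) (3,3) (4,0) (4,1) (4,2) (4,3) (4,4) (4,5) (5,0) (5,1) (5,2) (5,3) (5,4) (5,5)] -> total=18

Answer: ......
......
.###..
.###..
######
######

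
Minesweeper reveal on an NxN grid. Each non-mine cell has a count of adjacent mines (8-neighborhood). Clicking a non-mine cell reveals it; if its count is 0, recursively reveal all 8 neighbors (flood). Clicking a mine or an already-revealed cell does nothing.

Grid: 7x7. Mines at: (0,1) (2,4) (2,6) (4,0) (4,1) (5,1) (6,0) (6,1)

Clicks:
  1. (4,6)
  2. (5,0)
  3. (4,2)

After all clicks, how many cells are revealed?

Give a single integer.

Click 1 (4,6) count=0: revealed 20 new [(3,2) (3,3) (3,4) (3,5) (3,6) (4,2) (4,3) (4,4) (4,5) (4,6) (5,2) (5,3) (5,4) (5,5) (5,6) (6,2) (6,3) (6,4) (6,5) (6,6)] -> total=20
Click 2 (5,0) count=5: revealed 1 new [(5,0)] -> total=21
Click 3 (4,2) count=2: revealed 0 new [(none)] -> total=21

Answer: 21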